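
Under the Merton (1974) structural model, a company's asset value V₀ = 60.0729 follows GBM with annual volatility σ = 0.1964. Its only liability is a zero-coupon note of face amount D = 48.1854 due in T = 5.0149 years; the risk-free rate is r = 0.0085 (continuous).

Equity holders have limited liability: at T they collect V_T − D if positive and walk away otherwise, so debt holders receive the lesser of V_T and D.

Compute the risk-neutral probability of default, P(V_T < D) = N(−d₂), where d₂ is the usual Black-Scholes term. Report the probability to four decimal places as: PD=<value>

PD=0.3526

d₁ = [ln(V₀/D) + (r + σ²/2)T] / (σ√T)
   = [ln(60.0729/48.1854) + (0.0085 + 0.5·0.1964²)·5.0149] / (0.1964·√5.0149)
   = [0.220503 + 0.139346] / 0.439818 = 0.818178
d₂ = d₁ − σ√T = 0.818178 − 0.439818 = 0.378361
risk-neutral PD = N(−d₂) = N(-0.378361) = 0.352581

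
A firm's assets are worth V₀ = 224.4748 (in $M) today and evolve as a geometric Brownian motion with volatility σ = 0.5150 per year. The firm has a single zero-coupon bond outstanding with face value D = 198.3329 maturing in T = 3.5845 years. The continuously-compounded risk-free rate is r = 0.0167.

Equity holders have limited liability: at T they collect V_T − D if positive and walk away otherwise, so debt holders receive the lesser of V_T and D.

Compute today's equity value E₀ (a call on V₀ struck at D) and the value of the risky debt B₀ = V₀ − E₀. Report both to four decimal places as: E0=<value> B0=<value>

E0=97.0177 B0=127.4571

d₁ = [ln(V₀/D) + (r + σ²/2)T] / (σ√T)
   = [ln(224.4748/198.3329) + (0.0167 + 0.5·0.5150²)·3.5845] / (0.5150·√3.5845)
   = [0.123817 + 0.535211] / 0.975038 = 0.675899
d₂ = d₁ − σ√T = 0.675899 − 0.975038 = -0.299139
N(d₁) = 0.750448,  N(d₂) = 0.382417,  e^(−rT) = 0.941895
E₀ = V₀·N(d₁) − D·e^(−rT)·N(d₂)
   = 224.4748·0.750448 − 198.3329·0.941895·0.382417 = 97.017704
B₀ = V₀ − E₀ = 224.4748 − 97.017704 = 127.457096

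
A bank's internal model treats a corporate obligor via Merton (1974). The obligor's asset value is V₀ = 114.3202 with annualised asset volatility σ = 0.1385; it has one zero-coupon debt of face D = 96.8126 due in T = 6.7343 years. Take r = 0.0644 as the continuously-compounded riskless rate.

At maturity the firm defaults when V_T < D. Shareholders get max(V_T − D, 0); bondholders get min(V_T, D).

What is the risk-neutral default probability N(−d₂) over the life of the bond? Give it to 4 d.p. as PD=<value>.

d₁ = [ln(V₀/D) + (r + σ²/2)T] / (σ√T)
   = [ln(114.3202/96.8126) + (0.0644 + 0.5·0.1385²)·6.7343] / (0.1385·√6.7343)
   = [0.166226 + 0.498278] / 0.359415 = 1.848851
d₂ = d₁ − σ√T = 1.848851 − 0.359415 = 1.489436
risk-neutral PD = N(−d₂) = N(-1.489436) = 0.068186

PD=0.0682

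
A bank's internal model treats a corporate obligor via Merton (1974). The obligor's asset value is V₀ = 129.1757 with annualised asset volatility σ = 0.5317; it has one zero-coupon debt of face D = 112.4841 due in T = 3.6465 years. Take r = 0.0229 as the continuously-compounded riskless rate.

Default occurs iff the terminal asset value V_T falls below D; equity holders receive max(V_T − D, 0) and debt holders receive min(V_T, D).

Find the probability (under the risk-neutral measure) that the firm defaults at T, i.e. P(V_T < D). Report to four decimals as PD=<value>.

PD=0.6138

d₁ = [ln(V₀/D) + (r + σ²/2)T] / (σ√T)
   = [ln(129.1757/112.4841) + (0.0229 + 0.5·0.5317²)·3.6465] / (0.5317·√3.6465)
   = [0.138362 + 0.598947] / 1.015324 = 0.726180
d₂ = d₁ − σ√T = 0.726180 − 1.015324 = -0.289144
risk-neutral PD = N(−d₂) = N(0.289144) = 0.613765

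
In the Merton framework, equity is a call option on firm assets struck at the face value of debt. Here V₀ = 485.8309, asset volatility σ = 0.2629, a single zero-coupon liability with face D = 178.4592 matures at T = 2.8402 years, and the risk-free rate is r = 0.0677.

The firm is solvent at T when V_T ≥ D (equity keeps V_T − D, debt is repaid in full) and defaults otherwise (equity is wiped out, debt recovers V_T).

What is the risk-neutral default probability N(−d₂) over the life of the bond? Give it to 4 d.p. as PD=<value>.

d₁ = [ln(V₀/D) + (r + σ²/2)T] / (σ√T)
   = [ln(485.8309/178.4592) + (0.0677 + 0.5·0.2629²)·2.8402] / (0.2629·√2.8402)
   = [1.001501 + 0.290434] / 0.443063 = 2.915919
d₂ = d₁ − σ√T = 2.915919 − 0.443063 = 2.472856
risk-neutral PD = N(−d₂) = N(-2.472856) = 0.006702

PD=0.0067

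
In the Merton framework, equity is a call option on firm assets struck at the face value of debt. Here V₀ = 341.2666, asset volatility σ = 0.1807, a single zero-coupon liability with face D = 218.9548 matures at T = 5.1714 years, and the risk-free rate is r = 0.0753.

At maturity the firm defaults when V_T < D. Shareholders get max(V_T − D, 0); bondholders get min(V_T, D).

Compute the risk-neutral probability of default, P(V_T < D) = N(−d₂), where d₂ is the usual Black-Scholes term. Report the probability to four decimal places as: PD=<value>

d₁ = [ln(V₀/D) + (r + σ²/2)T] / (σ√T)
   = [ln(341.2666/218.9548) + (0.0753 + 0.5·0.1807²)·5.1714] / (0.1807·√5.1714)
   = [0.443799 + 0.473836] / 0.410925 = 2.233097
d₂ = d₁ − σ√T = 2.233097 − 0.410925 = 1.822172
risk-neutral PD = N(−d₂) = N(-1.822172) = 0.034214

PD=0.0342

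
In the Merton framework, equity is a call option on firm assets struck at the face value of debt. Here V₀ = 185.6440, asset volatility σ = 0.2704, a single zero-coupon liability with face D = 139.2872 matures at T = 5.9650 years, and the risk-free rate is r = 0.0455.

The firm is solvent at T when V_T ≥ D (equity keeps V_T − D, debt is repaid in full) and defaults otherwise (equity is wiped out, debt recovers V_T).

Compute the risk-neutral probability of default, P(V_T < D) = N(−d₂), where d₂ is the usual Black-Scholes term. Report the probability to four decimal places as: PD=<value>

d₁ = [ln(V₀/D) + (r + σ²/2)T] / (σ√T)
   = [ln(185.6440/139.2872) + (0.0455 + 0.5·0.2704²)·5.9650] / (0.2704·√5.9650)
   = [0.287293 + 0.489476] / 0.660407 = 1.176197
d₂ = d₁ − σ√T = 1.176197 − 0.660407 = 0.515790
risk-neutral PD = N(−d₂) = N(-0.515790) = 0.303001

PD=0.3030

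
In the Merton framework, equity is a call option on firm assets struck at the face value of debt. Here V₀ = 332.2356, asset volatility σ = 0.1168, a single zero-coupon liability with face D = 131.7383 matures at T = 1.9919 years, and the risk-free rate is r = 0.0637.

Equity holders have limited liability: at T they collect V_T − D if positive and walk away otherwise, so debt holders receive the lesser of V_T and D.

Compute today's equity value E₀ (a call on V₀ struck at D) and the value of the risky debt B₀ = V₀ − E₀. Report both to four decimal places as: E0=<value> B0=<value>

d₁ = [ln(V₀/D) + (r + σ²/2)T] / (σ√T)
   = [ln(332.2356/131.7383) + (0.0637 + 0.5·0.1168²)·1.9919] / (0.1168·√1.9919)
   = [0.925027 + 0.140471] / 0.164845 = 6.463623
d₂ = d₁ − σ√T = 6.463623 − 0.164845 = 6.298778
N(d₁) = 1.000000,  N(d₂) = 1.000000,  e^(−rT) = 0.880836
E₀ = V₀·N(d₁) − D·e^(−rT)·N(d₂)
   = 332.2356·1.000000 − 131.7383·0.880836·1.000000 = 216.195787
B₀ = V₀ − E₀ = 332.2356 − 216.195787 = 116.039813

E0=216.1958 B0=116.0398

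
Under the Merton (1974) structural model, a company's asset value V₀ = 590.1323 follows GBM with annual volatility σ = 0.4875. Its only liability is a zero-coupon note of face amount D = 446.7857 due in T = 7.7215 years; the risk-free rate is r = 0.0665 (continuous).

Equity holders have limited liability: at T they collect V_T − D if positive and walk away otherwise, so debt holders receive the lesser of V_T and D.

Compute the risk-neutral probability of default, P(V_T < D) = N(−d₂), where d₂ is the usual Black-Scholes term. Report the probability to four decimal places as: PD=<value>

PD=0.5370

d₁ = [ln(V₀/D) + (r + σ²/2)T] / (σ√T)
   = [ln(590.1323/446.7857) + (0.0665 + 0.5·0.4875²)·7.7215] / (0.4875·√7.7215)
   = [0.278268 + 1.431011] / 1.354645 = 1.261791
d₂ = d₁ − σ√T = 1.261791 − 1.354645 = -0.092854
risk-neutral PD = N(−d₂) = N(0.092854) = 0.536990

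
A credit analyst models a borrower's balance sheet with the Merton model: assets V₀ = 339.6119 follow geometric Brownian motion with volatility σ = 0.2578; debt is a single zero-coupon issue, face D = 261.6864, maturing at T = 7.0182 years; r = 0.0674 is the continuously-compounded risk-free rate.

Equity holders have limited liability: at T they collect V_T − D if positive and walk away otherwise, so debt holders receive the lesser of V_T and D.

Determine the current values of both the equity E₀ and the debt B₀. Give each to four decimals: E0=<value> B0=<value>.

E0=187.7222 B0=151.8897

d₁ = [ln(V₀/D) + (r + σ²/2)T] / (σ√T)
   = [ln(339.6119/261.6864) + (0.0674 + 0.5·0.2578²)·7.0182] / (0.2578·√7.0182)
   = [0.260657 + 0.706244] / 0.682961 = 1.415749
d₂ = d₁ − σ√T = 1.415749 − 0.682961 = 0.732788
N(d₁) = 0.921575,  N(d₂) = 0.768156,  e^(−rT) = 0.623113
E₀ = V₀·N(d₁) − D·e^(−rT)·N(d₂)
   = 339.6119·0.921575 − 261.6864·0.623113·0.768156 = 187.722216
B₀ = V₀ − E₀ = 339.6119 − 187.722216 = 151.889684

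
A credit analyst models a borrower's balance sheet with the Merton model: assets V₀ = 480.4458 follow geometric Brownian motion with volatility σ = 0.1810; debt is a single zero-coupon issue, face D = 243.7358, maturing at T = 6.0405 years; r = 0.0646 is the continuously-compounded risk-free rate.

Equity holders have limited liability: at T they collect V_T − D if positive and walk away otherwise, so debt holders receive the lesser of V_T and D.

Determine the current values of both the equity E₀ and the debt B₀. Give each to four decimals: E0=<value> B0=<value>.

d₁ = [ln(V₀/D) + (r + σ²/2)T] / (σ√T)
   = [ln(480.4458/243.7358) + (0.0646 + 0.5·0.1810²)·6.0405] / (0.1810·√6.0405)
   = [0.678630 + 0.489163] / 0.444851 = 2.625129
d₂ = d₁ − σ√T = 2.625129 − 0.444851 = 2.180277
N(d₁) = 0.995669,  N(d₂) = 0.985382,  e^(−rT) = 0.676910
E₀ = V₀·N(d₁) − D·e^(−rT)·N(d₂)
   = 480.4458·0.995669 − 243.7358·0.676910·0.985382 = 315.789632
B₀ = V₀ − E₀ = 480.4458 − 315.789632 = 164.656168

E0=315.7896 B0=164.6562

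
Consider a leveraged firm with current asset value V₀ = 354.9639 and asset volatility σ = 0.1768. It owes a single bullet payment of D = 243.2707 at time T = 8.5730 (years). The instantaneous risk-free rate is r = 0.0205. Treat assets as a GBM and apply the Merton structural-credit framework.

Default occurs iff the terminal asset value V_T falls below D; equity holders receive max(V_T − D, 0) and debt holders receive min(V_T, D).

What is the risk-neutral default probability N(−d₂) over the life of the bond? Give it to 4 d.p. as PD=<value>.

d₁ = [ln(V₀/D) + (r + σ²/2)T] / (σ√T)
   = [ln(354.9639/243.2707) + (0.0205 + 0.5·0.1768²)·8.5730] / (0.1768·√8.5730)
   = [0.377841 + 0.309735] / 0.517665 = 1.328227
d₂ = d₁ − σ√T = 1.328227 − 0.517665 = 0.810562
risk-neutral PD = N(−d₂) = N(-0.810562) = 0.208809

PD=0.2088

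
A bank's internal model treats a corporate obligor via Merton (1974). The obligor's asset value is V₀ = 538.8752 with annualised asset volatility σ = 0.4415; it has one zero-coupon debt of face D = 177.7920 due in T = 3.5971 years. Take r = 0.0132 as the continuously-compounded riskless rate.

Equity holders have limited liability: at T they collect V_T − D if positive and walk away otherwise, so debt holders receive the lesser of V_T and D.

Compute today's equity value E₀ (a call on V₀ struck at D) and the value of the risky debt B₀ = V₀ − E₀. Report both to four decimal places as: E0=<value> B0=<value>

d₁ = [ln(V₀/D) + (r + σ²/2)T] / (σ√T)
   = [ln(538.8752/177.7920) + (0.0132 + 0.5·0.4415²)·3.5971] / (0.4415·√3.5971)
   = [1.108870 + 0.398059] / 0.837350 = 1.799641
d₂ = d₁ − σ√T = 1.799641 − 0.837350 = 0.962291
N(d₁) = 0.964041,  N(d₂) = 0.832048,  e^(−rT) = 0.953628
E₀ = V₀·N(d₁) − D·e^(−rT)·N(d₂)
   = 538.8752·0.964041 − 177.7920·0.953628·0.832048 = 378.426327
B₀ = V₀ − E₀ = 538.8752 − 378.426327 = 160.448873

E0=378.4263 B0=160.4489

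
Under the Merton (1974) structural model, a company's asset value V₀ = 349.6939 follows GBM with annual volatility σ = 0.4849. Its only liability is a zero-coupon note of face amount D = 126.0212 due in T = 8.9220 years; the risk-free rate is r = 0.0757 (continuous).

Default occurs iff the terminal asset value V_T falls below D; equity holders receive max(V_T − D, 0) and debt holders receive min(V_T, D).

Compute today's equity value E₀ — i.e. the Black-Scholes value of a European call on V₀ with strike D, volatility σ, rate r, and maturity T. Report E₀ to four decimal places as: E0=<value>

d₁ = [ln(V₀/D) + (r + σ²/2)T] / (σ√T)
   = [ln(349.6939/126.0212) + (0.0757 + 0.5·0.4849²)·8.9220] / (0.4849·√8.9220)
   = [1.020608 + 1.724301] / 1.448383 = 1.895155
d₂ = d₁ − σ√T = 1.895155 − 1.448383 = 0.446772
N(d₁) = 0.970964,  N(d₂) = 0.672480,  e^(−rT) = 0.508955
E₀ = V₀·N(d₁) − D·e^(−rT)·N(d₂)
   = 349.6939·0.970964 − 126.0212·0.508955·0.672480 = 296.407904

E0=296.4079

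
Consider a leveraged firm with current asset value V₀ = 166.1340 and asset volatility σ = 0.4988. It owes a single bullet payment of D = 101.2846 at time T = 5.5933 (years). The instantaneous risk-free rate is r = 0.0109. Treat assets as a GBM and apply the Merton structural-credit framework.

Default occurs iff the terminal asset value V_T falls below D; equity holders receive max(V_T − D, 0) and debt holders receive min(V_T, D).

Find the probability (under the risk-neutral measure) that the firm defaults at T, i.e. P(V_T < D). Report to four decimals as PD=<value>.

d₁ = [ln(V₀/D) + (r + σ²/2)T] / (σ√T)
   = [ln(166.1340/101.2846) + (0.0109 + 0.5·0.4988²)·5.5933] / (0.4988·√5.5933)
   = [0.494860 + 0.756778] / 1.179670 = 1.061007
d₂ = d₁ − σ√T = 1.061007 − 1.179670 = -0.118663
risk-neutral PD = N(−d₂) = N(0.118663) = 0.547229

PD=0.5472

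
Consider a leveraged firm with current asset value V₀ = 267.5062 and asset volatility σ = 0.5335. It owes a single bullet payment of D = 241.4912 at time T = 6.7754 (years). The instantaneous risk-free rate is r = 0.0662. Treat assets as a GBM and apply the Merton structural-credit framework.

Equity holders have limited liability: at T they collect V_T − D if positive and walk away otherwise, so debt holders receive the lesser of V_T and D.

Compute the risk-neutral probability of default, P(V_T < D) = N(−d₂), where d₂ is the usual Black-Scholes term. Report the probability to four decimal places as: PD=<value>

PD=0.6170

d₁ = [ln(V₀/D) + (r + σ²/2)T] / (σ√T)
   = [ln(267.5062/241.4912) + (0.0662 + 0.5·0.5335²)·6.7754] / (0.5335·√6.7754)
   = [0.102310 + 1.412746] / 1.388679 = 1.091005
d₂ = d₁ − σ√T = 1.091005 − 1.388679 = -0.297674
risk-neutral PD = N(−d₂) = N(0.297674) = 0.617024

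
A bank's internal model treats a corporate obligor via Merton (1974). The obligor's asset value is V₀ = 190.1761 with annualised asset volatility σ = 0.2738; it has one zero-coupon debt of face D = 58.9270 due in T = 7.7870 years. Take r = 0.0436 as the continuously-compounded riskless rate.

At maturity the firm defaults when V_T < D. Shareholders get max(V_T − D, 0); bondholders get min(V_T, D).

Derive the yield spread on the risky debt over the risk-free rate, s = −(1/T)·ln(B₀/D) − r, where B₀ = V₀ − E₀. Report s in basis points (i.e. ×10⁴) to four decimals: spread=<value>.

spread=17.8951

d₁ = [ln(V₀/D) + (r + σ²/2)T] / (σ√T)
   = [ln(190.1761/58.9270) + (0.0436 + 0.5·0.2738²)·7.7870] / (0.2738·√7.7870)
   = [1.171651 + 0.631395] / 0.764044 = 2.359871
d₂ = d₁ − σ√T = 2.359871 − 0.764044 = 1.595827
N(d₁) = 0.990859,  N(d₂) = 0.944736,  e^(−rT) = 0.712117
E₀ = V₀·N(d₁) − D·e^(−rT)·N(d₂)
   = 190.1761·0.990859 − 58.9270·0.712117·0.944736 = 148.793883
B₀ = V₀ − E₀ = 190.1761 − 148.793883 = 41.382217
spread = −(1/T)·ln(B₀/D) − r = −(1/7.7870)·ln(41.382217/58.9270) − 0.0436 = 0.00178951
in basis points: 0.00178951 × 10⁴ = 17.8951 bp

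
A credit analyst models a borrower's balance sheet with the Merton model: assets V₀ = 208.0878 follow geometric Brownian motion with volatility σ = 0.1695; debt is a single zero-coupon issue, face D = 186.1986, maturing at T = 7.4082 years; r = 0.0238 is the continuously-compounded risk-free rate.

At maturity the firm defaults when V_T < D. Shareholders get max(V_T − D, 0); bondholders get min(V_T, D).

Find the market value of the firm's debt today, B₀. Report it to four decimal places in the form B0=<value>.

B0=142.7888

d₁ = [ln(V₀/D) + (r + σ²/2)T] / (σ√T)
   = [ln(208.0878/186.1986) + (0.0238 + 0.5·0.1695²)·7.4082] / (0.1695·√7.4082)
   = [0.111146 + 0.282735] / 0.461345 = 0.853767
d₂ = d₁ − σ√T = 0.853767 − 0.461345 = 0.392421
N(d₁) = 0.803383,  N(d₂) = 0.652627,  e^(−rT) = 0.838354
E₀ = V₀·N(d₁) − D·e^(−rT)·N(d₂)
   = 208.0878·0.803383 − 186.1986·0.838354·0.652627 = 65.298974
B₀ = V₀ − E₀ = 208.0878 − 65.298974 = 142.788826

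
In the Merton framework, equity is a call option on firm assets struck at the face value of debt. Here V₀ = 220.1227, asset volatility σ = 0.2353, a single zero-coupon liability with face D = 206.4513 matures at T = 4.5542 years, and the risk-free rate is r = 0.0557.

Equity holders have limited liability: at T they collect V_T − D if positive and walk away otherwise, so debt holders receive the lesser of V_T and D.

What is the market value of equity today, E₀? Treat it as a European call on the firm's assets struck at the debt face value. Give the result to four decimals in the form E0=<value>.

d₁ = [ln(V₀/D) + (r + σ²/2)T] / (σ√T)
   = [ln(220.1227/206.4513) + (0.0557 + 0.5·0.2353²)·4.5542] / (0.2353·√4.5542)
   = [0.064121 + 0.379743] / 0.502144 = 0.883938
d₂ = d₁ − σ√T = 0.883938 − 0.502144 = 0.381794
N(d₁) = 0.811635,  N(d₂) = 0.648693,  e^(−rT) = 0.775949
E₀ = V₀·N(d₁) − D·e^(−rT)·N(d₂)
   = 220.1227·0.811635 − 206.4513·0.775949·0.648693 = 74.741547

E0=74.7415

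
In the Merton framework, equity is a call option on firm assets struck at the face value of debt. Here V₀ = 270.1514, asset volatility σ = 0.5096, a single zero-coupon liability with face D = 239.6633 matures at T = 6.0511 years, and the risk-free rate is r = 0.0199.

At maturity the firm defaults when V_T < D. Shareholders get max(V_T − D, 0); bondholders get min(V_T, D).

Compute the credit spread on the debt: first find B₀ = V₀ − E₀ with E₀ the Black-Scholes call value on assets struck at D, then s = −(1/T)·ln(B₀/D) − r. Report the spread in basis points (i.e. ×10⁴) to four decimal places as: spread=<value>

d₁ = [ln(V₀/D) + (r + σ²/2)T] / (σ√T)
   = [ln(270.1514/239.6633) + (0.0199 + 0.5·0.5096²)·6.0511] / (0.5096·√6.0511)
   = [0.119748 + 0.906129] / 1.253564 = 0.818367
d₂ = d₁ − σ√T = 0.818367 − 1.253564 = -0.435197
N(d₁) = 0.793426,  N(d₂) = 0.331710,  e^(−rT) = 0.886551
E₀ = V₀·N(d₁) − D·e^(−rT)·N(d₂)
   = 270.1514·0.793426 − 239.6633·0.886551·0.331710 = 143.865621
B₀ = V₀ − E₀ = 270.1514 − 143.865621 = 126.285779
spread = −(1/T)·ln(B₀/D) − r = −(1/6.0511)·ln(126.285779/239.6633) − 0.0199 = 0.08597953
in basis points: 0.08597953 × 10⁴ = 859.7953 bp

spread=859.7953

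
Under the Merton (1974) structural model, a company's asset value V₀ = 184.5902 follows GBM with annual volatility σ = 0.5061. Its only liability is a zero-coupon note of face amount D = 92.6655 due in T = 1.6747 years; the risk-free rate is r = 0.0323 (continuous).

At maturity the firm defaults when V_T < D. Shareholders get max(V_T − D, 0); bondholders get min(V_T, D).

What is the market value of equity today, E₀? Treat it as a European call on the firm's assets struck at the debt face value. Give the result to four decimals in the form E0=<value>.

E0=101.9565

d₁ = [ln(V₀/D) + (r + σ²/2)T] / (σ√T)
   = [ln(184.5902/92.6655) + (0.0323 + 0.5·0.5061²)·1.6747] / (0.5061·√1.6747)
   = [0.689142 + 0.268569] / 0.654945 = 1.462277
d₂ = d₁ − σ√T = 1.462277 − 0.654945 = 0.807332
N(d₁) = 0.928167,  N(d₂) = 0.790262,  e^(−rT) = 0.947344
E₀ = V₀·N(d₁) − D·e^(−rT)·N(d₂)
   = 184.5902·0.928167 − 92.6655·0.947344·0.790262 = 101.956526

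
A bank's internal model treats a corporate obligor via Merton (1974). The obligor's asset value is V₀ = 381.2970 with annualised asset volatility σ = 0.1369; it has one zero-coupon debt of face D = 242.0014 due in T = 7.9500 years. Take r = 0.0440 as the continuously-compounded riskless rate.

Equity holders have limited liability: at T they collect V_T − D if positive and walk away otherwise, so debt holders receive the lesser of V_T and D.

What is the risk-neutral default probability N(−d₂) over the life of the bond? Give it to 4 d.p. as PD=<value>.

PD=0.0293

d₁ = [ln(V₀/D) + (r + σ²/2)T] / (σ√T)
   = [ln(381.2970/242.0014) + (0.0440 + 0.5·0.1369²)·7.9500] / (0.1369·√7.9500)
   = [0.454635 + 0.424298] / 0.386000 = 2.277030
d₂ = d₁ − σ√T = 2.277030 − 0.386000 = 1.891030
risk-neutral PD = N(−d₂) = N(-1.891030) = 0.029310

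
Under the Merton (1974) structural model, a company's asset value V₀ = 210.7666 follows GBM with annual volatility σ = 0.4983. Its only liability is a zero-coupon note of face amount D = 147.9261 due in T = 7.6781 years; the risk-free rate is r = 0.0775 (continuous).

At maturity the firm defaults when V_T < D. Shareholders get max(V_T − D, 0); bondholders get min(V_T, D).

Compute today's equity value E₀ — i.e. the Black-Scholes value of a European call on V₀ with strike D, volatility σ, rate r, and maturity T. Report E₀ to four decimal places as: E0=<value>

d₁ = [ln(V₀/D) + (r + σ²/2)T] / (σ√T)
   = [ln(210.7666/147.9261) + (0.0775 + 0.5·0.4983²)·7.6781] / (0.4983·√7.6781)
   = [0.354039 + 1.548300] / 1.380759 = 1.377749
d₂ = d₁ − σ√T = 1.377749 − 1.380759 = -0.003010
N(d₁) = 0.915860,  N(d₂) = 0.498799,  e^(−rT) = 0.551533
E₀ = V₀·N(d₁) − D·e^(−rT)·N(d₂)
   = 210.7666·0.915860 − 147.9261·0.551533·0.498799 = 152.337475

E0=152.3375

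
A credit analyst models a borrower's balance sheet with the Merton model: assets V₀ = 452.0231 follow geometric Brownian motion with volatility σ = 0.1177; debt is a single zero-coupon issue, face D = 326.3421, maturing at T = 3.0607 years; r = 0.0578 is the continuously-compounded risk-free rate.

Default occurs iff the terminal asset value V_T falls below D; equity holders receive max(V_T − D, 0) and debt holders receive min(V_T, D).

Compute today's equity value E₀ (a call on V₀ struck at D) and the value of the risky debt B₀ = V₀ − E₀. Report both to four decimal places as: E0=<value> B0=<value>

E0=178.7683 B0=273.2548

d₁ = [ln(V₀/D) + (r + σ²/2)T] / (σ√T)
   = [ln(452.0231/326.3421) + (0.0578 + 0.5·0.1177²)·3.0607] / (0.1177·√3.0607)
   = [0.325787 + 0.198109] / 0.205914 = 2.544241
d₂ = d₁ − σ√T = 2.544241 − 0.205914 = 2.338326
N(d₁) = 0.994524,  N(d₂) = 0.990315,  e^(−rT) = 0.837856
E₀ = V₀·N(d₁) − D·e^(−rT)·N(d₂)
   = 452.0231·0.994524 − 326.3421·0.837856·0.990315 = 178.768272
B₀ = V₀ − E₀ = 452.0231 − 178.768272 = 273.254828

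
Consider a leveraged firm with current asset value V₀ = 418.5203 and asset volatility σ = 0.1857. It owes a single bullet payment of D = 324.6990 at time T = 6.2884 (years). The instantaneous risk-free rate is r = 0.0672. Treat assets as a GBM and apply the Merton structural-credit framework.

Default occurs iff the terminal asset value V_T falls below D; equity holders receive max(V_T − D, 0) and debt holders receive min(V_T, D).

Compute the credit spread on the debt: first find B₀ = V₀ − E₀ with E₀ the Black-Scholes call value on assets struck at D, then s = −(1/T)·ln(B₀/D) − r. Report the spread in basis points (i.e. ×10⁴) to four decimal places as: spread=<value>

spread=33.5860

d₁ = [ln(V₀/D) + (r + σ²/2)T] / (σ√T)
   = [ln(418.5203/324.6990) + (0.0672 + 0.5·0.1857²)·6.2884] / (0.1857·√6.2884)
   = [0.253827 + 0.531007] / 0.465674 = 1.685371
d₂ = d₁ − σ√T = 1.685371 − 0.465674 = 1.219697
N(d₁) = 0.954041,  N(d₂) = 0.888710,  e^(−rT) = 0.655354
E₀ = V₀·N(d₁) − D·e^(−rT)·N(d₂)
   = 418.5203·0.954041 − 324.6990·0.655354·0.888710 = 210.174768
B₀ = V₀ − E₀ = 418.5203 − 210.174768 = 208.345532
spread = −(1/T)·ln(B₀/D) − r = −(1/6.2884)·ln(208.345532/324.6990) − 0.0672 = 0.00335860
in basis points: 0.00335860 × 10⁴ = 33.5860 bp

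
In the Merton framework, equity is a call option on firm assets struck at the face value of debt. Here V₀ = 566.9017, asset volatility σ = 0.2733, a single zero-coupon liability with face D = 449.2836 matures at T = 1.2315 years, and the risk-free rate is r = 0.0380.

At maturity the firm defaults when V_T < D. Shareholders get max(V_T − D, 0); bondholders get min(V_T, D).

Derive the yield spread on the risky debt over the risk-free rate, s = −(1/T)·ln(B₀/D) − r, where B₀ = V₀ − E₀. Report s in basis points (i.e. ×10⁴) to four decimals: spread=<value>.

spread=276.3446

d₁ = [ln(V₀/D) + (r + σ²/2)T] / (σ√T)
   = [ln(566.9017/449.2836) + (0.0380 + 0.5·0.2733²)·1.2315] / (0.2733·√1.2315)
   = [0.232532 + 0.092789] / 0.303289 = 1.072642
d₂ = d₁ − σ√T = 1.072642 − 0.303289 = 0.769353
N(d₁) = 0.858284,  N(d₂) = 0.779158,  e^(−rT) = 0.954281
E₀ = V₀·N(d₁) − D·e^(−rT)·N(d₂)
   = 566.9017·0.858284 − 449.2836·0.954281·0.779158 = 152.504273
B₀ = V₀ − E₀ = 566.9017 − 152.504273 = 414.397427
spread = −(1/T)·ln(B₀/D) − r = −(1/1.2315)·ln(414.397427/449.2836) − 0.0380 = 0.02763446
in basis points: 0.02763446 × 10⁴ = 276.3446 bp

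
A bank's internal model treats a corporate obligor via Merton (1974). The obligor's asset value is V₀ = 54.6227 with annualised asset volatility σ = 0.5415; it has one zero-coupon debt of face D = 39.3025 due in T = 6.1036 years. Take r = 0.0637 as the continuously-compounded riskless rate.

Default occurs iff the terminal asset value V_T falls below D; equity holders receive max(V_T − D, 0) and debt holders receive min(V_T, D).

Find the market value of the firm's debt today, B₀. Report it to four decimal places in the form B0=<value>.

d₁ = [ln(V₀/D) + (r + σ²/2)T] / (σ√T)
   = [ln(54.6227/39.3025) + (0.0637 + 0.5·0.5415²)·6.1036] / (0.5415·√6.1036)
   = [0.329161 + 1.283655] / 1.337801 = 1.205573
d₂ = d₁ − σ√T = 1.205573 − 1.337801 = -0.132228
N(d₁) = 0.886009,  N(d₂) = 0.447402,  e^(−rT) = 0.677870
E₀ = V₀·N(d₁) − D·e^(−rT)·N(d₂)
   = 54.6227·0.886009 − 39.3025·0.677870·0.447402 = 36.476516
B₀ = V₀ − E₀ = 54.6227 − 36.476516 = 18.146184

B0=18.1462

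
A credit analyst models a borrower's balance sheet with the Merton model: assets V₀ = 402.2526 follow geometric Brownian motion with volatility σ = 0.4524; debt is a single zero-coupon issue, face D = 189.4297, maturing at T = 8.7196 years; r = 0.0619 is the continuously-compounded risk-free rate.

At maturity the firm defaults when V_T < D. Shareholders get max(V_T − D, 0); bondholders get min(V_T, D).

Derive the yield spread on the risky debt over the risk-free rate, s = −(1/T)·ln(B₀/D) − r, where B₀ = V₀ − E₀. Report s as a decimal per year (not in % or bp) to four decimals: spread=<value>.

spread=0.0251

d₁ = [ln(V₀/D) + (r + σ²/2)T] / (σ√T)
   = [ln(402.2526/189.4297) + (0.0619 + 0.5·0.4524²)·8.7196] / (0.4524·√8.7196)
   = [0.753062 + 1.432045] / 1.335891 = 1.635693
d₂ = d₁ − σ√T = 1.635693 − 1.335891 = 0.299803
N(d₁) = 0.949048,  N(d₂) = 0.617836,  e^(−rT) = 0.582898
E₀ = V₀·N(d₁) − D·e^(−rT)·N(d₂)
   = 402.2526·0.949048 − 189.4297·0.582898·0.617836 = 313.536723
B₀ = V₀ − E₀ = 402.2526 − 313.536723 = 88.715877
spread = −(1/T)·ln(B₀/D) − r = −(1/8.7196)·ln(88.715877/189.4297) − 0.0619 = 0.02509701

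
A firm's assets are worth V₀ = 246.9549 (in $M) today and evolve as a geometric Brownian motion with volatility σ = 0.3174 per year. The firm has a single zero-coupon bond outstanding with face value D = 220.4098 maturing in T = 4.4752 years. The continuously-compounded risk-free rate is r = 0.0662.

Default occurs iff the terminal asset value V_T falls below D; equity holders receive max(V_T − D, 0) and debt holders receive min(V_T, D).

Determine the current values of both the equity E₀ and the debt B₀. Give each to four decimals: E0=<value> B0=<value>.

d₁ = [ln(V₀/D) + (r + σ²/2)T] / (σ√T)
   = [ln(246.9549/220.4098) + (0.0662 + 0.5·0.3174²)·4.4752] / (0.3174·√4.4752)
   = [0.113717 + 0.521680] / 0.671449 = 0.946308
d₂ = d₁ − σ√T = 0.946308 − 0.671449 = 0.274858
N(d₁) = 0.828004,  N(d₂) = 0.608287,  e^(−rT) = 0.743595
E₀ = V₀·N(d₁) − D·e^(−rT)·N(d₂)
   = 246.9549·0.828004 − 220.4098·0.743595·0.608287 = 104.783970
B₀ = V₀ − E₀ = 246.9549 − 104.783970 = 142.170930

E0=104.7840 B0=142.1709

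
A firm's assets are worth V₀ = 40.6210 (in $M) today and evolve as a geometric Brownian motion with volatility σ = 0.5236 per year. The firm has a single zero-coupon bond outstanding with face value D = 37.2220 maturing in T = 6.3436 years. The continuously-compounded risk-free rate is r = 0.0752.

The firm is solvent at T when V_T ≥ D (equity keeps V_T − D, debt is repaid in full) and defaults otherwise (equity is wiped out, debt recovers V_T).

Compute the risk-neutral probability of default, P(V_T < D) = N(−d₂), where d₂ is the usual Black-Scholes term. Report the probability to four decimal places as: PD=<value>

PD=0.5915

d₁ = [ln(V₀/D) + (r + σ²/2)T] / (σ√T)
   = [ln(40.6210/37.2220) + (0.0752 + 0.5·0.5236²)·6.3436] / (0.5236·√6.3436)
   = [0.087385 + 1.346610] / 1.318765 = 1.087377
d₂ = d₁ − σ√T = 1.087377 − 1.318765 = -0.231388
risk-neutral PD = N(−d₂) = N(0.231388) = 0.591493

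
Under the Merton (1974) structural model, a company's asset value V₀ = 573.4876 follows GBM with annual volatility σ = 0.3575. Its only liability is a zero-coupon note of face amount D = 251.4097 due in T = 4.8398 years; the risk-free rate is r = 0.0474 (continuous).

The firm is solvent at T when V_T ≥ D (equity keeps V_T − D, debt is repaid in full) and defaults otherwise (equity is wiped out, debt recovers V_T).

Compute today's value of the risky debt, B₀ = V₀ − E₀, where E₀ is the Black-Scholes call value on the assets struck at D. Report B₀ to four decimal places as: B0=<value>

d₁ = [ln(V₀/D) + (r + σ²/2)T] / (σ√T)
   = [ln(573.4876/251.4097) + (0.0474 + 0.5·0.3575²)·4.8398] / (0.3575·√4.8398)
   = [0.824652 + 0.538685] / 0.786484 = 1.733459
d₂ = d₁ − σ√T = 1.733459 − 0.786484 = 0.946975
N(d₁) = 0.958493,  N(d₂) = 0.828174,  e^(−rT) = 0.795005
E₀ = V₀·N(d₁) − D·e^(−rT)·N(d₂)
   = 573.4876·0.958493 − 251.4097·0.795005·0.828174 = 384.154929
B₀ = V₀ − E₀ = 573.4876 − 384.154929 = 189.332671

B0=189.3327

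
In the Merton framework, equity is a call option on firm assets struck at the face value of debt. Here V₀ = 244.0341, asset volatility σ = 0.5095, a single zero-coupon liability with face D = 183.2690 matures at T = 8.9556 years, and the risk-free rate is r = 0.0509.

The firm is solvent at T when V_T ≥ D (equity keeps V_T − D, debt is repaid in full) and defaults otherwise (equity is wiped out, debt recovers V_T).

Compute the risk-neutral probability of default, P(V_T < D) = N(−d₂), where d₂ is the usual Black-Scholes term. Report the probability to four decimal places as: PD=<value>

PD=0.6086

d₁ = [ln(V₀/D) + (r + σ²/2)T] / (σ√T)
   = [ln(244.0341/183.2690) + (0.0509 + 0.5·0.5095²)·8.9556] / (0.5095·√8.9556)
   = [0.286353 + 1.618233] / 1.524725 = 1.249134
d₂ = d₁ − σ√T = 1.249134 − 1.524725 = -0.275591
risk-neutral PD = N(−d₂) = N(0.275591) = 0.608569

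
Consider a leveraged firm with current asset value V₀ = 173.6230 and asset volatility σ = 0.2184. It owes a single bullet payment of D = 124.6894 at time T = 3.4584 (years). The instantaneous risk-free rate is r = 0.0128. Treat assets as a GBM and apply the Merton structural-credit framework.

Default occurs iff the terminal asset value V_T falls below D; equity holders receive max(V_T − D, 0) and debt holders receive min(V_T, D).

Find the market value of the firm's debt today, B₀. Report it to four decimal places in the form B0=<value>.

B0=113.7457

d₁ = [ln(V₀/D) + (r + σ²/2)T] / (σ√T)
   = [ln(173.6230/124.6894) + (0.0128 + 0.5·0.2184²)·3.4584] / (0.2184·√3.4584)
   = [0.331060 + 0.126748] / 0.406154 = 1.127180
d₂ = d₁ − σ√T = 1.127180 − 0.406154 = 0.721027
N(d₁) = 0.870167,  N(d₂) = 0.764554,  e^(−rT) = 0.956698
E₀ = V₀·N(d₁) − D·e^(−rT)·N(d₂)
   = 173.6230·0.870167 − 124.6894·0.956698·0.764554 = 59.877324
B₀ = V₀ − E₀ = 173.6230 − 59.877324 = 113.745676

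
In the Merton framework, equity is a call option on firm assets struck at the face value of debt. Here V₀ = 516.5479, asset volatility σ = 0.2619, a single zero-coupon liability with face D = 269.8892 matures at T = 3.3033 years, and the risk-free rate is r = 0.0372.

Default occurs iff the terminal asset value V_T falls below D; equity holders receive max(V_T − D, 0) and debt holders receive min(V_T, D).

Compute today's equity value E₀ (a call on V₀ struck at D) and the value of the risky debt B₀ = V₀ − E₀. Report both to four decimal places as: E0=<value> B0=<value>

d₁ = [ln(V₀/D) + (r + σ²/2)T] / (σ√T)
   = [ln(516.5479/269.8892) + (0.0372 + 0.5·0.2619²)·3.3033] / (0.2619·√3.3033)
   = [0.649157 + 0.236172] / 0.476003 = 1.859923
d₂ = d₁ − σ√T = 1.859923 − 0.476003 = 1.383920
N(d₁) = 0.968552,  N(d₂) = 0.916809,  e^(−rT) = 0.884367
E₀ = V₀·N(d₁) − D·e^(−rT)·N(d₂)
   = 516.5479·0.968552 − 269.8892·0.884367·0.916809 = 281.478433
B₀ = V₀ − E₀ = 516.5479 − 281.478433 = 235.069467

E0=281.4784 B0=235.0695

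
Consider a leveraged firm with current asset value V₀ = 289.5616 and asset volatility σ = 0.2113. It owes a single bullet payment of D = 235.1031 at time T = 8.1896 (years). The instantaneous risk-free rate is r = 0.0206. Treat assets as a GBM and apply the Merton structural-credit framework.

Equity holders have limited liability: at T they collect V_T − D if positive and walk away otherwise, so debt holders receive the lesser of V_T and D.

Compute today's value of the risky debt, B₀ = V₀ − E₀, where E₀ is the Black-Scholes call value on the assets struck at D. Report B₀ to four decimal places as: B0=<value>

d₁ = [ln(V₀/D) + (r + σ²/2)T] / (σ√T)
   = [ln(289.5616/235.1031) + (0.0206 + 0.5·0.2113²)·8.1896] / (0.2113·√8.1896)
   = [0.208344 + 0.351529] / 0.604687 = 0.925889
d₂ = d₁ − σ√T = 0.925889 − 0.604687 = 0.321201
N(d₁) = 0.822748,  N(d₂) = 0.625971,  e^(−rT) = 0.844757
E₀ = V₀·N(d₁) − D·e^(−rT)·N(d₂)
   = 289.5616·0.822748 − 235.1031·0.844757·0.625971 = 113.915203
B₀ = V₀ − E₀ = 289.5616 − 113.915203 = 175.646397

B0=175.6464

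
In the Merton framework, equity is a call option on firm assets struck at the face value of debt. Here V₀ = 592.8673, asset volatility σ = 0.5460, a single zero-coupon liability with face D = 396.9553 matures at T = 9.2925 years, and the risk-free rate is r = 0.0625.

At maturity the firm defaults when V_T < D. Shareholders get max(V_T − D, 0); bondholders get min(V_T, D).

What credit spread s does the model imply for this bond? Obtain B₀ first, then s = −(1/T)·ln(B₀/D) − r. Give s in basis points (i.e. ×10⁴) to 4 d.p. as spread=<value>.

spread=529.8820

d₁ = [ln(V₀/D) + (r + σ²/2)T] / (σ√T)
   = [ln(592.8673/396.9553) + (0.0625 + 0.5·0.5460²)·9.2925] / (0.5460·√9.2925)
   = [0.401147 + 1.965903] / 1.664405 = 1.422160
d₂ = d₁ − σ√T = 1.422160 − 1.664405 = -0.242245
N(d₁) = 0.922510,  N(d₂) = 0.404295,  e^(−rT) = 0.559461
E₀ = V₀·N(d₁) − D·e^(−rT)·N(d₂)
   = 592.8673·0.922510 − 396.9553·0.559461·0.404295 = 457.139745
B₀ = V₀ − E₀ = 592.8673 − 457.139745 = 135.727555
spread = −(1/T)·ln(B₀/D) − r = −(1/9.2925)·ln(135.727555/396.9553) − 0.0625 = 0.05298820
in basis points: 0.05298820 × 10⁴ = 529.8820 bp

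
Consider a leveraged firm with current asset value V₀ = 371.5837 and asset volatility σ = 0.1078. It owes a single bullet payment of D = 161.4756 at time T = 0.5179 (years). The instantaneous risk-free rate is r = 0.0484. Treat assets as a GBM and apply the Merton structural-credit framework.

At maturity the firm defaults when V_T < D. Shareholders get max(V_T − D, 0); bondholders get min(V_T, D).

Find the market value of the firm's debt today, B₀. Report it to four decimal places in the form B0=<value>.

B0=157.4783

d₁ = [ln(V₀/D) + (r + σ²/2)T] / (σ√T)
   = [ln(371.5837/161.4756) + (0.0484 + 0.5·0.1078²)·0.5179] / (0.1078·√0.5179)
   = [0.833420 + 0.028076] / 0.077579 = 11.104816
d₂ = d₁ − σ√T = 11.104816 − 0.077579 = 11.027238
N(d₁) = 1.000000,  N(d₂) = 1.000000,  e^(−rT) = 0.975245
E₀ = V₀·N(d₁) − D·e^(−rT)·N(d₂)
   = 371.5837·1.000000 − 161.4756·0.975245·1.000000 = 214.105397
B₀ = V₀ − E₀ = 371.5837 − 214.105397 = 157.478303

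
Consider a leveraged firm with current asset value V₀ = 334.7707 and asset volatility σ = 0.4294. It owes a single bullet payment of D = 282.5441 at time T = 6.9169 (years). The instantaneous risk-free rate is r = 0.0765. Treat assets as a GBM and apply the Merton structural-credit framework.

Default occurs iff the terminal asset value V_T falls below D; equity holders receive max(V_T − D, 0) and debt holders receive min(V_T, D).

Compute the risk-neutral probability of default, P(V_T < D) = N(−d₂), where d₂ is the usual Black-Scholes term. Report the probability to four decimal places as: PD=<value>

d₁ = [ln(V₀/D) + (r + σ²/2)T] / (σ√T)
   = [ln(334.7707/282.5441) + (0.0765 + 0.5·0.4294²)·6.9169] / (0.4294·√6.9169)
   = [0.169611 + 1.166827] / 1.129322 = 1.183399
d₂ = d₁ − σ√T = 1.183399 − 1.129322 = 0.054077
risk-neutral PD = N(−d₂) = N(-0.054077) = 0.478437

PD=0.4784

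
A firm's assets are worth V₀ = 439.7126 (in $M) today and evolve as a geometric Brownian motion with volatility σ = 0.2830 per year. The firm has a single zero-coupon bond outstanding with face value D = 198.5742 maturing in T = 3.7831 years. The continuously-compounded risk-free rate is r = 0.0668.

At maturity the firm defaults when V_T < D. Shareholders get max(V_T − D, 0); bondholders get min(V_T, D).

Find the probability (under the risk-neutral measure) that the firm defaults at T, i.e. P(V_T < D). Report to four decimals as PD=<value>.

d₁ = [ln(V₀/D) + (r + σ²/2)T] / (σ√T)
   = [ln(439.7126/198.5742) + (0.0668 + 0.5·0.2830²)·3.7831] / (0.2830·√3.7831)
   = [0.794958 + 0.404203] / 0.550440 = 2.178550
d₂ = d₁ − σ√T = 2.178550 − 0.550440 = 1.628109
risk-neutral PD = N(−d₂) = N(-1.628109) = 0.051751

PD=0.0518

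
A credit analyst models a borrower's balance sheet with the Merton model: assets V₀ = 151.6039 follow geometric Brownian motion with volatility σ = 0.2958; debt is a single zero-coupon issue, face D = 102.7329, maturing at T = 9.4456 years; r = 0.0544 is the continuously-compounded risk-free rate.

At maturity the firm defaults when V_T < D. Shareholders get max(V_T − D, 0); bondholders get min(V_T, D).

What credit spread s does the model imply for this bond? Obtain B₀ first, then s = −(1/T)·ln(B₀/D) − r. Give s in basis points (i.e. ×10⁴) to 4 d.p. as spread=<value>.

d₁ = [ln(V₀/D) + (r + σ²/2)T] / (σ√T)
   = [ln(151.6039/102.7329) + (0.0544 + 0.5·0.2958²)·9.4456] / (0.2958·√9.4456)
   = [0.389139 + 0.927074] / 0.909103 = 1.447816
d₂ = d₁ − σ√T = 1.447816 − 0.909103 = 0.538713
N(d₁) = 0.926166,  N(d₂) = 0.704958,  e^(−rT) = 0.598194
E₀ = V₀·N(d₁) − D·e^(−rT)·N(d₂)
   = 151.6039·0.926166 − 102.7329·0.598194·0.704958 = 97.087747
B₀ = V₀ − E₀ = 151.6039 − 97.087747 = 54.516153
spread = −(1/T)·ln(B₀/D) − r = −(1/9.4456)·ln(54.516153/102.7329) − 0.0544 = 0.01268260
in basis points: 0.01268260 × 10⁴ = 126.8260 bp

spread=126.8260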